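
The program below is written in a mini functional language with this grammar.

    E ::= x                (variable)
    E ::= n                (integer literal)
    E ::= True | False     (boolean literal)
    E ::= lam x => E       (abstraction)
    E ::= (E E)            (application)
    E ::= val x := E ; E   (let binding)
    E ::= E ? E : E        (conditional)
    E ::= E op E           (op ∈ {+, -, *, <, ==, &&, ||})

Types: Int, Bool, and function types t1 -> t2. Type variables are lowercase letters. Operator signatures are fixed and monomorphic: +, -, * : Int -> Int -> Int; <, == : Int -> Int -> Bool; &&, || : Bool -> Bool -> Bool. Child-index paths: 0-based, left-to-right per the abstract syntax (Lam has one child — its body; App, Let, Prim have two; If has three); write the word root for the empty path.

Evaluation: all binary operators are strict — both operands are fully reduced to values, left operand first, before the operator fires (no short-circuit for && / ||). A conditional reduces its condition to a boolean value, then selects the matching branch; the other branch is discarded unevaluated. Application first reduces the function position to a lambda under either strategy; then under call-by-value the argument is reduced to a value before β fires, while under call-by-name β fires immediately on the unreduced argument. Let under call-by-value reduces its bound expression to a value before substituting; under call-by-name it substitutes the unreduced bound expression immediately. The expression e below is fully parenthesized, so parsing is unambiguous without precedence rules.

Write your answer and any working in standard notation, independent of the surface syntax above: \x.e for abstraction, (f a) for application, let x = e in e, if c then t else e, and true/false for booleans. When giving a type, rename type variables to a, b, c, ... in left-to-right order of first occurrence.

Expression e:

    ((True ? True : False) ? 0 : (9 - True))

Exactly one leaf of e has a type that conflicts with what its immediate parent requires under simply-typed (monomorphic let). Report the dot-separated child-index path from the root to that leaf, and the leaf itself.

Answer: 2.1 : true

Working:
  unify Bool ~ Bool
  unify Bool ~ Bool
  unify Bool ~ Bool
  unify Int ~ Int
  unify Bool ~ Int
  FAIL: mismatch Bool ~ Int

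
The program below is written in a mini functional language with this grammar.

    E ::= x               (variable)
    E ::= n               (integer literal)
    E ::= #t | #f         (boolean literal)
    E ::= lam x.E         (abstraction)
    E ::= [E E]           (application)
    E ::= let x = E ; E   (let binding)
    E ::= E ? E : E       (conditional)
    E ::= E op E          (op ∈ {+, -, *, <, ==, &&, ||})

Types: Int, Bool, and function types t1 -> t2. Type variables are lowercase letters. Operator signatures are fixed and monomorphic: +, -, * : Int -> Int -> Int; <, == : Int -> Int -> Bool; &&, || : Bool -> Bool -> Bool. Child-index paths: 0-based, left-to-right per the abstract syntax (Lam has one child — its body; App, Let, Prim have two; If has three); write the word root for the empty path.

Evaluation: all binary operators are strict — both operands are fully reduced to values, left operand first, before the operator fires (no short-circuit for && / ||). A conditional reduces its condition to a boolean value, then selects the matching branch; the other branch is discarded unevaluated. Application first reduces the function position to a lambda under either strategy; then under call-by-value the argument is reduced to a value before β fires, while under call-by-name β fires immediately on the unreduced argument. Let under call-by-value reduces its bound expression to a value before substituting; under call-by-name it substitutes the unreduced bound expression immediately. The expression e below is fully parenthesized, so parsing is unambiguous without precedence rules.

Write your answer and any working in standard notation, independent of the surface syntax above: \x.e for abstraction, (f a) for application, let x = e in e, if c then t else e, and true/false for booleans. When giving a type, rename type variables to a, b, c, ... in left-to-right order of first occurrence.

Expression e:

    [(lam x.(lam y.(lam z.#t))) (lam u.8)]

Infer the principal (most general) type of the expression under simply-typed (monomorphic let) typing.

Answer: a -> b -> Bool

Derivation:
\z._ : c -> Bool
\y._ : b -> c -> Bool
\x._ : a -> b -> c -> Bool
\u._ : d -> Int
  unify a -> b -> c -> Bool ~ (d -> Int) -> e
  unify a ~ d -> Int
  unify b -> c -> Bool ~ e
_ _ : b -> c -> Bool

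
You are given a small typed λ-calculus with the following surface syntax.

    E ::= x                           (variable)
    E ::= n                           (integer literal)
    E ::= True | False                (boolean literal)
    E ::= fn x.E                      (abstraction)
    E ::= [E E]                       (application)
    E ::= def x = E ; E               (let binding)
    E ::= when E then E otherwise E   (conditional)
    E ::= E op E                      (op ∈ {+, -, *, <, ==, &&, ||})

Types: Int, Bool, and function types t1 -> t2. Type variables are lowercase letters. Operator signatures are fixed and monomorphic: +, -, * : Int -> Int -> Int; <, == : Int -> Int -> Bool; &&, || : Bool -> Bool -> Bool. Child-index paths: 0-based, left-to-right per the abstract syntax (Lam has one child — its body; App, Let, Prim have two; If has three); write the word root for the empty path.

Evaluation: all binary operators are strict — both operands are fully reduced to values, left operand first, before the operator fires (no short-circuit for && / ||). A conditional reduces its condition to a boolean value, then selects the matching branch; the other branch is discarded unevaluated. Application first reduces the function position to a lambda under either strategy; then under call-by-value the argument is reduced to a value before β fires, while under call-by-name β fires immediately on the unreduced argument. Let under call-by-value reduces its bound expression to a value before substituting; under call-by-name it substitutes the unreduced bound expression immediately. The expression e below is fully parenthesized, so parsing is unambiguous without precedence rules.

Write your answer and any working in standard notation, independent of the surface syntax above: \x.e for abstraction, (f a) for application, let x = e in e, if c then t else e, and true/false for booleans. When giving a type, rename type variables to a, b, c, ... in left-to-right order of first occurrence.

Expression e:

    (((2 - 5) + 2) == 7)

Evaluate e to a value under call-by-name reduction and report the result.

Derivation:
step 0: (((2 - 5) + 2) == 7)
step 1: [delta@0.0] ((-3 + 2) == 7)
step 2: [delta@0] (-1 == 7)
step 3: [delta@root] false

Answer: false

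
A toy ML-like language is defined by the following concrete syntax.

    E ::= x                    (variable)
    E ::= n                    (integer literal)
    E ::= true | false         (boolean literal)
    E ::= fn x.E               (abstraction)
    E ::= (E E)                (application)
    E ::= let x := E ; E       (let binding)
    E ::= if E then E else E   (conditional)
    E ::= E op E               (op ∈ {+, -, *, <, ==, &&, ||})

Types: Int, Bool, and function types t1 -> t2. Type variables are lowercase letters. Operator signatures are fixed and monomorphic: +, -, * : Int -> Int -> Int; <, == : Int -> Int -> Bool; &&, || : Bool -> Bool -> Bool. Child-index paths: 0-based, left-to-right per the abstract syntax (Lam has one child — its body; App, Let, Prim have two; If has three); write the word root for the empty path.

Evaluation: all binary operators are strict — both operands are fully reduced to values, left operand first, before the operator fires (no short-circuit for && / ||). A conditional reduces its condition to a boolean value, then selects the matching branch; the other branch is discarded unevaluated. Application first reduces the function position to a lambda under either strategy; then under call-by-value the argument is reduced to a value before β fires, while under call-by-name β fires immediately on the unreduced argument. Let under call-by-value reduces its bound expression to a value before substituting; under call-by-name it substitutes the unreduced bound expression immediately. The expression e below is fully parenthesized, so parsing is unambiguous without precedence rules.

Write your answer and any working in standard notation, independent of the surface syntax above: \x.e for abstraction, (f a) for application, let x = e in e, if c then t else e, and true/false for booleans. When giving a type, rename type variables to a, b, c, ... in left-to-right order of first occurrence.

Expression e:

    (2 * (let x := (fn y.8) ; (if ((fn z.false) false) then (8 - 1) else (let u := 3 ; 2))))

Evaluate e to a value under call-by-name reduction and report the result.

Trace:
step 0: (2 * (let x = (\y.8) in (if ((\z.false) false) then (8 - 1) else (let u = 3 in 2))))
step 1: [let@1] (2 * (if ((\z.false) false) then (8 - 1) else (let u = 3 in 2)))
step 2: [beta@1.0] (2 * (if false then (8 - 1) else (let u = 3 in 2)))
step 3: [if@1] (2 * (let u = 3 in 2))
step 4: [let@1] (2 * 2)
step 5: [delta@root] 4

Answer: 4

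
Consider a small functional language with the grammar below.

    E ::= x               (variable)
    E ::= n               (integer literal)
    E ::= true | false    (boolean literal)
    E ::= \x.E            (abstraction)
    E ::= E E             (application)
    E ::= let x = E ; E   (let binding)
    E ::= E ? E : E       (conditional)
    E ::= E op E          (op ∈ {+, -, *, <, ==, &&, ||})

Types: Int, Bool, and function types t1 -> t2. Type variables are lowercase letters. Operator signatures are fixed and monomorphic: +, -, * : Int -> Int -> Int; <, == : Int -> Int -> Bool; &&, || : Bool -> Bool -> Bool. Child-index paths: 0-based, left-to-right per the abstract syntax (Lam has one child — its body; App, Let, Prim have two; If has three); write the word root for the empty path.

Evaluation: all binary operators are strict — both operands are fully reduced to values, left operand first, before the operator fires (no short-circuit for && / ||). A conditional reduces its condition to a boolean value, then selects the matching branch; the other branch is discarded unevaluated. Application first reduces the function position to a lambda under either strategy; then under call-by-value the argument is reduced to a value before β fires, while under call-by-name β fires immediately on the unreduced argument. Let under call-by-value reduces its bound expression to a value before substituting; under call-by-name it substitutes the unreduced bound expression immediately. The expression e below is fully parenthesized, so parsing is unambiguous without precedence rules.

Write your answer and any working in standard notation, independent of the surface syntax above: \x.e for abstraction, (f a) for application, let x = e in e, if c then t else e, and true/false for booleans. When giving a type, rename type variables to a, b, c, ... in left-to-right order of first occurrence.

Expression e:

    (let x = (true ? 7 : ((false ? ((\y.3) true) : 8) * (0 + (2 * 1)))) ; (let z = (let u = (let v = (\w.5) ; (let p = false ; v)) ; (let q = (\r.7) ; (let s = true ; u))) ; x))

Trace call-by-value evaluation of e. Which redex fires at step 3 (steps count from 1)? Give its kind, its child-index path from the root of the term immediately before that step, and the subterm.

Answer: let at 0.0 : (let v = (\w.5) in (let p = false in v))

Trace:
step 0: (let x = (if true then 7 else ((if false then ((\y.3) true) else 8) * (0 + (2 * 1)))) in (let z = (let u = (let v = (\w.5) in (let p = false in v)) in (let q = (\r.7) in (let s = true in u))) in x))
step 1: [if@0] (let x = 7 in (let z = (let u = (let v = (\w.5) in (let p = false in v)) in (let q = (\r.7) in (let s = true in u))) in x))
step 2: [let@root] (let z = (let u = (let v = (\w.5) in (let p = false in v)) in (let q = (\r.7) in (let s = true in u))) in 7)
step 3: [let@0.0] (let z = (let u = (let p = false in (\w.5)) in (let q = (\r.7) in (let s = true in u))) in 7)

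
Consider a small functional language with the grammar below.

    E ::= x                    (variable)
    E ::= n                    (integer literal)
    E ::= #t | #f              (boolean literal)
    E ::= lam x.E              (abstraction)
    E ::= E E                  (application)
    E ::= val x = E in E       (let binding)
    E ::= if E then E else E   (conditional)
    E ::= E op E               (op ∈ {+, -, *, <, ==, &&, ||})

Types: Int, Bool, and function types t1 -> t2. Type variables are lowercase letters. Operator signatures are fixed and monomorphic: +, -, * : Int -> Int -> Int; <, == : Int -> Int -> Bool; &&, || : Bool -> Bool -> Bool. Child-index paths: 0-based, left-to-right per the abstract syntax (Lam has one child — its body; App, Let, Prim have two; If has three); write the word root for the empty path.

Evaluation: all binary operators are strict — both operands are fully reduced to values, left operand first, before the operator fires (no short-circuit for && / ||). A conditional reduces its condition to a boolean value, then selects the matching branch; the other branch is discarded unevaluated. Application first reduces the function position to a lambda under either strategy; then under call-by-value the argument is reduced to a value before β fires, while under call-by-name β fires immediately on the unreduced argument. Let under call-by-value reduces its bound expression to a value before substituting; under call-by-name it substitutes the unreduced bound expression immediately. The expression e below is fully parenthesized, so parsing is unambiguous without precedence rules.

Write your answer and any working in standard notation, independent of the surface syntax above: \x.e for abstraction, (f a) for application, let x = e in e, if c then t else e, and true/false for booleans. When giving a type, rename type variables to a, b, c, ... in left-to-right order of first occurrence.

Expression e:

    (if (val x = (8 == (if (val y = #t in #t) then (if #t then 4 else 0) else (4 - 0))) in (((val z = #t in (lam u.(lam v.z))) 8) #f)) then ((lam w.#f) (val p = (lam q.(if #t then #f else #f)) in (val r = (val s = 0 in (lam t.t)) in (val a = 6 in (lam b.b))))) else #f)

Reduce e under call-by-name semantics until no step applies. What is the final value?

Answer: false

Working:
step 0: (if (let x = (8 == (if (let y = true in true) then (if true then 4 else 0) else (4 - 0))) in (((let z = true in (\u.(\v.z))) 8) false)) then ((\w.false) (let p = (\q.(if true then false else false)) in (let r = (let s = 0 in (\t.t)) in (let a = 6 in (\b.b))))) else false)
step 1: [let@0] (if (((let z = true in (\u.(\v.z))) 8) false) then ((\w.false) (let p = (\q.(if true then false else false)) in (let r = (let s = 0 in (\t.t)) in (let a = 6 in (\b.b))))) else false)
step 2: [let@0.0.0] (if (((\u.(\v.true)) 8) false) then ((\w.false) (let p = (\q.(if true then false else false)) in (let r = (let s = 0 in (\t.t)) in (let a = 6 in (\b.b))))) else false)
step 3: [beta@0.0] (if ((\v.true) false) then ((\w.false) (let p = (\q.(if true then false else false)) in (let r = (let s = 0 in (\t.t)) in (let a = 6 in (\b.b))))) else false)
step 4: [beta@0] (if true then ((\w.false) (let p = (\q.(if true then false else false)) in (let r = (let s = 0 in (\t.t)) in (let a = 6 in (\b.b))))) else false)
step 5: [if@root] ((\w.false) (let p = (\q.(if true then false else false)) in (let r = (let s = 0 in (\t.t)) in (let a = 6 in (\b.b)))))
step 6: [beta@root] false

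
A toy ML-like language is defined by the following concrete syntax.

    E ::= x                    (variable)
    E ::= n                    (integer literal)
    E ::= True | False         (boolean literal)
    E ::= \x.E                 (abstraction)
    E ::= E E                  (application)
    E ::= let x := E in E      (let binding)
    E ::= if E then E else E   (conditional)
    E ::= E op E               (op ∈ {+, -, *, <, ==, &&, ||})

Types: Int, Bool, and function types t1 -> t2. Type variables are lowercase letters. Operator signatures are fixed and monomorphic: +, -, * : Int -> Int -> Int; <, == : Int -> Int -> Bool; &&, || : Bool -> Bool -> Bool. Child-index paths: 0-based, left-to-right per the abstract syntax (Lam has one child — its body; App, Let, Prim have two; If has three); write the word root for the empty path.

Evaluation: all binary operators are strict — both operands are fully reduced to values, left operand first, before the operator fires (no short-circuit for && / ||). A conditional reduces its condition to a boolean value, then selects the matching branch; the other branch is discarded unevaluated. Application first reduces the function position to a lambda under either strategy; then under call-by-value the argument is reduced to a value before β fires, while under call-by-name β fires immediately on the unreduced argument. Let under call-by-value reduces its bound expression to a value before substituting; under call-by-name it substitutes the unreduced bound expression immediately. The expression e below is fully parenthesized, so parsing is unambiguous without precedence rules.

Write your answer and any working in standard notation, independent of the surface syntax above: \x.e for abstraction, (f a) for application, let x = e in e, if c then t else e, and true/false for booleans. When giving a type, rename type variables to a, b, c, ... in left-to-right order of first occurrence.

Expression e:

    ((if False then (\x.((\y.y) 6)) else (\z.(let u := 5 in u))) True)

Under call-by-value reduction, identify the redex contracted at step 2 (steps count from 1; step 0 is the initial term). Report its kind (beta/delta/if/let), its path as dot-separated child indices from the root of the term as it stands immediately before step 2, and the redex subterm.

Answer: beta at root : ((\z.(let u = 5 in u)) true)

Working:
step 0: ((if false then (\x.((\y.y) 6)) else (\z.(let u = 5 in u))) true)
step 1: [if@0] ((\z.(let u = 5 in u)) true)
step 2: [beta@root] (let u = 5 in u)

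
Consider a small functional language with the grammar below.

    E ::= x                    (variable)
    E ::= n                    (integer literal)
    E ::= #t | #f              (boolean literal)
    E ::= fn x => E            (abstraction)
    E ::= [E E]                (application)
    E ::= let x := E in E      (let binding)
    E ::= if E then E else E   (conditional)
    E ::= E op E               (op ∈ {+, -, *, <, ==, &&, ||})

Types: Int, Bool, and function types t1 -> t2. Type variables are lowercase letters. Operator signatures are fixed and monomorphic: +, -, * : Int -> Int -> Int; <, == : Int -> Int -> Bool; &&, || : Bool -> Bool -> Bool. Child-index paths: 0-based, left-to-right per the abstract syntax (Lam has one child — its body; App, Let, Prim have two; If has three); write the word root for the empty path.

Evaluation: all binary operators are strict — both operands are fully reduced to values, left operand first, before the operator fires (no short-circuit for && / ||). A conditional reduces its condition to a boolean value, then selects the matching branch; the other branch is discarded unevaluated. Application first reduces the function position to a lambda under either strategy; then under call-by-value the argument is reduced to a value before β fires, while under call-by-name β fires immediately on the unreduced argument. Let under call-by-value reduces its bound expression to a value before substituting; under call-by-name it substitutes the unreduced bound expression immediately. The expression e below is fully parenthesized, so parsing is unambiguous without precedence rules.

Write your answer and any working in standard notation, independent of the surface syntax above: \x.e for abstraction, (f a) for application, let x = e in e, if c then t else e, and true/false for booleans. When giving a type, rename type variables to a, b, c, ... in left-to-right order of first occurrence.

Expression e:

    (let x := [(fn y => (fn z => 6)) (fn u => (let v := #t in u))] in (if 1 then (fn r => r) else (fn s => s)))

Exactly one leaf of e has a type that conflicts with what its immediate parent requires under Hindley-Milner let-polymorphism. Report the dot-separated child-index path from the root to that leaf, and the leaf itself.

Answer: 1.0 : 1

Working:
\z._ : b -> Int
\y._ : a -> b -> Int
let v : Bool
u : c
\u._ : c -> c
  unify a -> b -> Int ~ (c -> c) -> d
  unify a ~ c -> c
  unify b -> Int ~ d
_ _ : b -> Int
let x : forall. b -> Int
  unify Int ~ Bool
  FAIL: mismatch Int ~ Bool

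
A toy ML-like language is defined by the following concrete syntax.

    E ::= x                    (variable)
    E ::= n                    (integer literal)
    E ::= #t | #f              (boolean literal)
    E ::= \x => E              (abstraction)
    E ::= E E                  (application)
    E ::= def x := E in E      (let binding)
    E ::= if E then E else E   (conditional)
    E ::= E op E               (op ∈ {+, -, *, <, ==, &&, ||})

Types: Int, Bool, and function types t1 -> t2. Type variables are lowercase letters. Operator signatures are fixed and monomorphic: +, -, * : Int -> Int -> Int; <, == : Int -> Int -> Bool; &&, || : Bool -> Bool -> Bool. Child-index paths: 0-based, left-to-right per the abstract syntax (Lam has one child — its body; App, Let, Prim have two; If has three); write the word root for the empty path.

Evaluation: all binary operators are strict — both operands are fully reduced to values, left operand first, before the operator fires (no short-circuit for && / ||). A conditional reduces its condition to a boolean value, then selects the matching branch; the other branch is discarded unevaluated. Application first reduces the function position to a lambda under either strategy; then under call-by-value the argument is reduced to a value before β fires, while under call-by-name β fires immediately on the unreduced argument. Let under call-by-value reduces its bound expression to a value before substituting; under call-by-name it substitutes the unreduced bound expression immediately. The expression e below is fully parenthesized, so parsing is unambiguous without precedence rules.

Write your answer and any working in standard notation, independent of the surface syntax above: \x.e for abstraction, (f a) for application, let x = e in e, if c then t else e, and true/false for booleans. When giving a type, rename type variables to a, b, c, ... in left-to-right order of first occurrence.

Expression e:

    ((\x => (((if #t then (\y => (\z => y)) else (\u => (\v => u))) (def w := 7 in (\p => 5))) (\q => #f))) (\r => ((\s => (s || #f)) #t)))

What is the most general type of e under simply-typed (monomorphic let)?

Derivation:
  unify Bool ~ Bool
y : b
\z._ : c -> b
\y._ : b -> c -> b
u : d
\v._ : e -> d
\u._ : d -> e -> d
  unify b -> c -> b ~ d -> e -> d
  unify b ~ d
  unify c -> d ~ e -> d
  unify c ~ e
  unify d ~ d
let w : Int
\p._ : f -> Int
  unify d -> e -> d ~ (f -> Int) -> g
  unify d ~ f -> Int
  unify e -> f -> Int ~ g
_ _ : e -> f -> Int
\q._ : h -> Bool
  unify e -> f -> Int ~ (h -> Bool) -> i
  unify e ~ h -> Bool
  unify f -> Int ~ i
_ _ : f -> Int
\x._ : a -> f -> Int
s : k
  unify k ~ Bool
  unify Bool ~ Bool
\s._ : Bool -> Bool
  unify Bool -> Bool ~ Bool -> l
  unify Bool ~ Bool
  unify Bool ~ l
_ _ : Bool
\r._ : j -> Bool
  unify a -> f -> Int ~ (j -> Bool) -> m
  unify a ~ j -> Bool
  unify f -> Int ~ m
_ _ : f -> Int

Answer: a -> Int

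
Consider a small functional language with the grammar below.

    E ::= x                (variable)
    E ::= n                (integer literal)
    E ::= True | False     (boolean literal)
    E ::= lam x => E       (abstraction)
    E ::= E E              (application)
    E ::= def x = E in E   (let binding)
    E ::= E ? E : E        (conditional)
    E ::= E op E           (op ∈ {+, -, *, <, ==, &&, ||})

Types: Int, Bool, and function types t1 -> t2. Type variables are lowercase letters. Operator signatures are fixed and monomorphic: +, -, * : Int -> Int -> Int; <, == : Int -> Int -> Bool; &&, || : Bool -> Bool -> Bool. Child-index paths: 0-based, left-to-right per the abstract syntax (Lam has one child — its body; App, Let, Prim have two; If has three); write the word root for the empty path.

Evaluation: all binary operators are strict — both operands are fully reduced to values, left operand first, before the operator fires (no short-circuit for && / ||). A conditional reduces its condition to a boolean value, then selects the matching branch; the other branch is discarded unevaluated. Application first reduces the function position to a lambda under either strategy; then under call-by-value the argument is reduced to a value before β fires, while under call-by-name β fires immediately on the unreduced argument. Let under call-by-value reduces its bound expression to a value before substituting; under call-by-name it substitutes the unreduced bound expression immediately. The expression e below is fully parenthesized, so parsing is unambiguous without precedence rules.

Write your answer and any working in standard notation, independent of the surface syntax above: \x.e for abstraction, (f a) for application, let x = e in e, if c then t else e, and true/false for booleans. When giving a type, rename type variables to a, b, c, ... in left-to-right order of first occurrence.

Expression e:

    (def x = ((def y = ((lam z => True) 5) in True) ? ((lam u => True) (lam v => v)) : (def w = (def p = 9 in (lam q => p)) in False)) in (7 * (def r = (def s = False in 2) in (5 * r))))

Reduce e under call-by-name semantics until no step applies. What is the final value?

Answer: 70

Trace:
step 0: (let x = (if (let y = ((\z.true) 5) in true) then ((\u.true) (\v.v)) else (let w = (let p = 9 in (\q.p)) in false)) in (7 * (let r = (let s = false in 2) in (5 * r))))
step 1: [let@root] (7 * (let r = (let s = false in 2) in (5 * r)))
step 2: [let@1] (7 * (5 * (let s = false in 2)))
step 3: [let@1.1] (7 * (5 * 2))
step 4: [delta@1] (7 * 10)
step 5: [delta@root] 70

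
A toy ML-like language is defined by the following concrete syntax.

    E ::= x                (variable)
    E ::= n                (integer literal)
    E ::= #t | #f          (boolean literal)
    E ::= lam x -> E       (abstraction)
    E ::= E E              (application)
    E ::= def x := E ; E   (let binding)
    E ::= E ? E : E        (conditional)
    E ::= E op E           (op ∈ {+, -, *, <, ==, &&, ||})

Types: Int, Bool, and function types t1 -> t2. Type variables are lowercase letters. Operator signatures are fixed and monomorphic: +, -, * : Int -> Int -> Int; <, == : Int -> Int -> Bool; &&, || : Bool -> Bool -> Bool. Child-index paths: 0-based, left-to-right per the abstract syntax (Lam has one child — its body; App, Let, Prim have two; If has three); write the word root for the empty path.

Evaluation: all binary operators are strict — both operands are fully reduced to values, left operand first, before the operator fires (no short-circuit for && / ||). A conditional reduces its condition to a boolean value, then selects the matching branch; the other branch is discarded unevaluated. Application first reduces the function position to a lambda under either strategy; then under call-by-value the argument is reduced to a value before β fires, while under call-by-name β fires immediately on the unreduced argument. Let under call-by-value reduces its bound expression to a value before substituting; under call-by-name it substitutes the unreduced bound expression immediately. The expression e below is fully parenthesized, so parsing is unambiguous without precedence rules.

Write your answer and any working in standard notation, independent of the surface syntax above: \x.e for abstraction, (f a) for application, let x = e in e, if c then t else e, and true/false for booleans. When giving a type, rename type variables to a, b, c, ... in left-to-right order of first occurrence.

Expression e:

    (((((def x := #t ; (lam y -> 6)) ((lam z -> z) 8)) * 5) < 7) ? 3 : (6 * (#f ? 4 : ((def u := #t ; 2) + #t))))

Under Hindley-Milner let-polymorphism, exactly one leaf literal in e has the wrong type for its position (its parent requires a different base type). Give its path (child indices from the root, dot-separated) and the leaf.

Answer: 2.1.2.1 : true

Working:
let x : Bool
\y._ : a -> Int
z : b
\z._ : b -> b
  unify b -> b ~ Int -> c
  unify b ~ Int
  unify Int ~ c
_ _ : Int
  unify a -> Int ~ Int -> d
  unify a ~ Int
  unify Int ~ d
_ _ : Int
  unify Int ~ Int
  unify Int ~ Int
  unify Int ~ Int
  unify Int ~ Int
  unify Bool ~ Bool
  unify Int ~ Int
  unify Bool ~ Bool
let u : Bool
  unify Int ~ Int
  unify Bool ~ Int
  FAIL: mismatch Bool ~ Int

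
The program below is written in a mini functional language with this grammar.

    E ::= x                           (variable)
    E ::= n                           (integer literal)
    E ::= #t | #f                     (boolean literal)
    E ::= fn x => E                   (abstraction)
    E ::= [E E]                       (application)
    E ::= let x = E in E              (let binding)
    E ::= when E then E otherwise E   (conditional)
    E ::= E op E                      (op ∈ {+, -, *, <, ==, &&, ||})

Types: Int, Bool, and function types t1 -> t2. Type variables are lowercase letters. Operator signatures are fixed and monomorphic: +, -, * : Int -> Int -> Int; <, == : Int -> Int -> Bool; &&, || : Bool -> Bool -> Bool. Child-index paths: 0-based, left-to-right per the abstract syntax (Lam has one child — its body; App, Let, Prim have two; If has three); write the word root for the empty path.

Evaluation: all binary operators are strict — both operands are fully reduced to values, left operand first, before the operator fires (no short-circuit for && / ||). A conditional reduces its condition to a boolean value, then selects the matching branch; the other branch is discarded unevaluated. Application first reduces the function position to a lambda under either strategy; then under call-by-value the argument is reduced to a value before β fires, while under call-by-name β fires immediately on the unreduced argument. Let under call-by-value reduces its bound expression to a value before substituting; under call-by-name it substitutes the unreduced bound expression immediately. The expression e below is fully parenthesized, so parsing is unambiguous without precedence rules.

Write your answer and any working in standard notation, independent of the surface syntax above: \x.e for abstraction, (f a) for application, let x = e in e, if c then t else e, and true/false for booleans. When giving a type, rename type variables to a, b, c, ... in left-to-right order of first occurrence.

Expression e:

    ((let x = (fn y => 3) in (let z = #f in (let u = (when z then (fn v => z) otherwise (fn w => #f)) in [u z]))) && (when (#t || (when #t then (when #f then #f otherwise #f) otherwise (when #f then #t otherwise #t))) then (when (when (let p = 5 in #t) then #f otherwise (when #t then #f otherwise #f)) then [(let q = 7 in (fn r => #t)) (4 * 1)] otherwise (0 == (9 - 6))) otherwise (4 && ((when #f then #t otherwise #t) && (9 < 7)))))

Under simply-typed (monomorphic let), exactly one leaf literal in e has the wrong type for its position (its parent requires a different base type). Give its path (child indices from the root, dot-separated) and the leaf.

Derivation:
\y._ : a -> Int
let x : a -> Int
let z : Bool
z : Bool
  unify Bool ~ Bool
z : Bool
\v._ : b -> Bool
\w._ : c -> Bool
  unify b -> Bool ~ c -> Bool
  unify b ~ c
  unify Bool ~ Bool
let u : c -> Bool
u : c -> Bool
z : Bool
  unify c -> Bool ~ Bool -> d
  unify c ~ Bool
  unify Bool ~ d
_ _ : Bool
  unify Bool ~ Bool
  unify Bool ~ Bool
  unify Bool ~ Bool
  unify Bool ~ Bool
  unify Bool ~ Bool
  unify Bool ~ Bool
  unify Bool ~ Bool
  unify Bool ~ Bool
  unify Bool ~ Bool
  unify Bool ~ Bool
let p : Int
  unify Bool ~ Bool
  unify Bool ~ Bool
  unify Bool ~ Bool
  unify Bool ~ Bool
  unify Bool ~ Bool
let q : Int
\r._ : e -> Bool
  unify Int ~ Int
  unify Int ~ Int
  unify e -> Bool ~ Int -> f
  unify e ~ Int
  unify Bool ~ f
_ _ : Bool
  unify Int ~ Int
  unify Int ~ Int
  unify Int ~ Int
  unify Int ~ Int
  unify Bool ~ Bool
  unify Int ~ Bool
  FAIL: mismatch Int ~ Bool

Answer: 1.2.0 : 4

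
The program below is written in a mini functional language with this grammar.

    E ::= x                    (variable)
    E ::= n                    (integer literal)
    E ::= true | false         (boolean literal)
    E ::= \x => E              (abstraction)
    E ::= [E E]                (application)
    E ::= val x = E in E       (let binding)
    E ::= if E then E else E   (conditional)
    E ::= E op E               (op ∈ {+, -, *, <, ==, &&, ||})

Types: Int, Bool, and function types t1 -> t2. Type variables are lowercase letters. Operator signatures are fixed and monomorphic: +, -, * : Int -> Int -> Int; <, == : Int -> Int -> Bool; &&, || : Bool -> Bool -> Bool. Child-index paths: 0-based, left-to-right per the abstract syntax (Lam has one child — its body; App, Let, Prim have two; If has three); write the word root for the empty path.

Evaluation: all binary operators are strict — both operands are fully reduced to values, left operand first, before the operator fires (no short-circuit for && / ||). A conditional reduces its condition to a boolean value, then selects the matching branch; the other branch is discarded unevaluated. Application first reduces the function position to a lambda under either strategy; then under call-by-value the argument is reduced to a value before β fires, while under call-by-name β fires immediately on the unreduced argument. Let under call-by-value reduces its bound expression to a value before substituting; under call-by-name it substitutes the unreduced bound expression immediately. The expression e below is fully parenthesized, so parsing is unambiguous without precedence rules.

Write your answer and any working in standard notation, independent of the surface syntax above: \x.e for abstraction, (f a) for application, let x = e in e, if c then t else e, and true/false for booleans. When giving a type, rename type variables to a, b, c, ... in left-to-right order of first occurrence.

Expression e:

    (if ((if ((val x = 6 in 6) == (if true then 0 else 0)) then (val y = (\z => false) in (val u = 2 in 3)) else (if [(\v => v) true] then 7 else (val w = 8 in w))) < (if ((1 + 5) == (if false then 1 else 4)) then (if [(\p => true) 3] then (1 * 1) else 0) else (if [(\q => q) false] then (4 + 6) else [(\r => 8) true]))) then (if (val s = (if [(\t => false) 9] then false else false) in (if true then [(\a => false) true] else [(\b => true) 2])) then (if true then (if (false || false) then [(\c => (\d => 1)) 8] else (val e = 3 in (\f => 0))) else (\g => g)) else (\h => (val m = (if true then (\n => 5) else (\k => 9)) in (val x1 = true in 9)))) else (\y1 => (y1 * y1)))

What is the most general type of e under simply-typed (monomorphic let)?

Derivation:
let x : Int
  unify Int ~ Int
  unify Bool ~ Bool
  unify Int ~ Int
  unify Int ~ Int
  unify Bool ~ Bool
\z._ : a -> Bool
let y : a -> Bool
let u : Int
v : b
\v._ : b -> b
  unify b -> b ~ Bool -> c
  unify b ~ Bool
  unify Bool ~ c
_ _ : Bool
  unify Bool ~ Bool
let w : Int
w : Int
  unify Int ~ Int
  unify Int ~ Int
  unify Int ~ Int
  unify Int ~ Int
  unify Int ~ Int
  unify Int ~ Int
  unify Bool ~ Bool
  unify Int ~ Int
  unify Int ~ Int
  unify Bool ~ Bool
\p._ : d -> Bool
  unify d -> Bool ~ Int -> e
  unify d ~ Int
  unify Bool ~ e
_ _ : Bool
  unify Bool ~ Bool
  unify Int ~ Int
  unify Int ~ Int
  unify Int ~ Int
q : f
\q._ : f -> f
  unify f -> f ~ Bool -> g
  unify f ~ Bool
  unify Bool ~ g
_ _ : Bool
  unify Bool ~ Bool
  unify Int ~ Int
  unify Int ~ Int
\r._ : h -> Int
  unify h -> Int ~ Bool -> i
  unify h ~ Bool
  unify Int ~ i
_ _ : Int
  unify Int ~ Int
  unify Int ~ Int
  unify Int ~ Int
  unify Bool ~ Bool
\t._ : j -> Bool
  unify j -> Bool ~ Int -> k
  unify j ~ Int
  unify Bool ~ k
_ _ : Bool
  unify Bool ~ Bool
  unify Bool ~ Bool
let s : Bool
  unify Bool ~ Bool
\a._ : l -> Bool
  unify l -> Bool ~ Bool -> m
  unify l ~ Bool
  unify Bool ~ m
_ _ : Bool
\b._ : n -> Bool
  unify n -> Bool ~ Int -> o
  unify n ~ Int
  unify Bool ~ o
_ _ : Bool
  unify Bool ~ Bool
  unify Bool ~ Bool
  unify Bool ~ Bool
  unify Bool ~ Bool
  unify Bool ~ Bool
  unify Bool ~ Bool
\d._ : q -> Int
\c._ : p -> q -> Int
  unify p -> q -> Int ~ Int -> r
  unify p ~ Int
  unify q -> Int ~ r
_ _ : q -> Int
let e : Int
\f._ : s -> Int
  unify q -> Int ~ s -> Int
  unify q ~ s
  unify Int ~ Int
g : t
\g._ : t -> t
  unify s -> Int ~ t -> t
  unify s ~ t
  unify Int ~ t
  unify Bool ~ Bool
\n._ : v -> Int
\k._ : w -> Int
  unify v -> Int ~ w -> Int
  unify v ~ w
  unify Int ~ Int
let m : w -> Int
let x1 : Bool
\h._ : u -> Int
  unify Int -> Int ~ u -> Int
  unify Int ~ u
  unify Int ~ Int
y1 : x
  unify x ~ Int
y1 : Int
  unify Int ~ Int
\y1._ : Int -> Int
  unify Int -> Int ~ Int -> Int
  unify Int ~ Int
  unify Int ~ Int

Answer: Int -> Int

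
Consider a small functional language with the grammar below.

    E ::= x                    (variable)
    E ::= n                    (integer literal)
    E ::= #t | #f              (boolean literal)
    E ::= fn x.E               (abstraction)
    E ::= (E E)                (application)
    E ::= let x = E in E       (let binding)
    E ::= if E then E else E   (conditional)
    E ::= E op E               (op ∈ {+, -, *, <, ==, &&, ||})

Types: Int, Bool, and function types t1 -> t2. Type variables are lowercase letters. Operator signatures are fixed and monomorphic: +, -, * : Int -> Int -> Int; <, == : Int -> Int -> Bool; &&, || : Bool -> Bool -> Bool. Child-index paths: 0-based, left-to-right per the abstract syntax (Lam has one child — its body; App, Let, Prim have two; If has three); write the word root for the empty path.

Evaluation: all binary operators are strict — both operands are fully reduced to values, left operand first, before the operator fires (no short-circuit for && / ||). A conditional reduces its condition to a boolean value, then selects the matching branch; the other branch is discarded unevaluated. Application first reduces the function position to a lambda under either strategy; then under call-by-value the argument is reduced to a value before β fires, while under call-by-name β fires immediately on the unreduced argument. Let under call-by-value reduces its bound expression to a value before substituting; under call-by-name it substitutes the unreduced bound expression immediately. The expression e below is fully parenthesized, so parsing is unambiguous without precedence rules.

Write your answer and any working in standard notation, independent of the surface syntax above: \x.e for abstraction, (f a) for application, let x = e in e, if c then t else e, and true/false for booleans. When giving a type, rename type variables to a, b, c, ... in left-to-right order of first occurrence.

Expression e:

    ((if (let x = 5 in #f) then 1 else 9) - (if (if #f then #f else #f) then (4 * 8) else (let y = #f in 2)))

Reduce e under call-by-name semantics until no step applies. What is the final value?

Trace:
step 0: ((if (let x = 5 in false) then 1 else 9) - (if (if false then false else false) then (4 * 8) else (let y = false in 2)))
step 1: [let@0.0] ((if false then 1 else 9) - (if (if false then false else false) then (4 * 8) else (let y = false in 2)))
step 2: [if@0] (9 - (if (if false then false else false) then (4 * 8) else (let y = false in 2)))
step 3: [if@1.0] (9 - (if false then (4 * 8) else (let y = false in 2)))
step 4: [if@1] (9 - (let y = false in 2))
step 5: [let@1] (9 - 2)
step 6: [delta@root] 7

Answer: 7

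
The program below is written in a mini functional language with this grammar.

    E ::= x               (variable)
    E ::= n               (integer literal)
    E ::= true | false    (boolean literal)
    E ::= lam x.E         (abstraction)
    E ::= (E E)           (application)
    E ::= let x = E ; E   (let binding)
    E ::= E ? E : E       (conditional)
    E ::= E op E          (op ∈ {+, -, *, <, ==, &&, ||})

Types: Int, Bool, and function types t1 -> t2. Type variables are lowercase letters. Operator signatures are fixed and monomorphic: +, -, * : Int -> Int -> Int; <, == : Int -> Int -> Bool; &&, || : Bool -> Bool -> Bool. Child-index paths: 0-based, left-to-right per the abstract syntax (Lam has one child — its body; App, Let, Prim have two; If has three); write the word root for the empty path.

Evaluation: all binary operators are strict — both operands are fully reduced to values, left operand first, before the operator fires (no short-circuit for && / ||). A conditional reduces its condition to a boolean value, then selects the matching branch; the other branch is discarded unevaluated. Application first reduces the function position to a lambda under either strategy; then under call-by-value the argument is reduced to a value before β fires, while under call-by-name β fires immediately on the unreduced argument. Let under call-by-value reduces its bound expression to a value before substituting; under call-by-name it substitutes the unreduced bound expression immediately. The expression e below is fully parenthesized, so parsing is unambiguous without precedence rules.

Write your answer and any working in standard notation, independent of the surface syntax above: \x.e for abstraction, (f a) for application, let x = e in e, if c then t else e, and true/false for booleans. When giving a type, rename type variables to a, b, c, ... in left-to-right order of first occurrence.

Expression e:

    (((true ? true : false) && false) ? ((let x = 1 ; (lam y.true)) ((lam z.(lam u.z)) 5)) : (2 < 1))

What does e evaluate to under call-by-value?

Trace:
step 0: (if ((if true then true else false) && false) then ((let x = 1 in (\y.true)) ((\z.(\u.z)) 5)) else (2 < 1))
step 1: [if@0.0] (if (true && false) then ((let x = 1 in (\y.true)) ((\z.(\u.z)) 5)) else (2 < 1))
step 2: [delta@0] (if false then ((let x = 1 in (\y.true)) ((\z.(\u.z)) 5)) else (2 < 1))
step 3: [if@root] (2 < 1)
step 4: [delta@root] false

Answer: false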